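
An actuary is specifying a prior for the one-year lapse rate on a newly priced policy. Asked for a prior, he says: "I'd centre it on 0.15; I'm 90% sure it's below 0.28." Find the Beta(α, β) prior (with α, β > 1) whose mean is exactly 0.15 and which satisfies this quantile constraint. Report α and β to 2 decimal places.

With mean 0.15 fixed, write α = 0.15s, β = 0.85s where s = α+β.
Need P(θ < 0.28) = 0.9 under Beta(0.15s, 0.85s). Normal approximation: (q−m)/√(m(1−m)/s) ≈ z_{0.9} = 1.28, so s ≈ 0.15·0.85·(1.28)²/(0.28−0.15)² = 12.4.
At s = 12.4: P(θ<0.28) ≈ 0.893. Adjusting to match 0.9 gives s ≈ 13.46.
So α = 0.15·13.46 ≈ 2.02, β = 0.85·13.46 ≈ 11.44.

α ≈ 2.02, β ≈ 11.44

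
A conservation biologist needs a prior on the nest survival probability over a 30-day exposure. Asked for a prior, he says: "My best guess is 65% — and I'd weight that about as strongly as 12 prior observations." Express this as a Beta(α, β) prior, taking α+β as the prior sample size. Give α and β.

Under the effective-sample-size interpretation, Beta(α, β) has prior mean α/(α+β) and prior sample size α+β.
So α+β = 12 and α/(α+β) = 0.65, giving α = 0.65·12 = 7.8 and β = 12 − 7.8 = 4.2.

α = 7.8, β = 4.2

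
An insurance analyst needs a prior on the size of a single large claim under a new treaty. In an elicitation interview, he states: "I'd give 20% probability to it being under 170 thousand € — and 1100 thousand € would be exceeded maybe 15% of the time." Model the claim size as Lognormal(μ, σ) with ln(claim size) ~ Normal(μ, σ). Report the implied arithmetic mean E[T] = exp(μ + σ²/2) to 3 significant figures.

If T ~ Lognormal(μ,σ) then ln T ~ Normal(μ,σ), so the p-quantile of ln T is μ + z_p·σ.
ln(170) = 5.136 and ln(1100) = 7.003; z_{0.2} = -0.8416, z_{0.85} = 1.036.
σ = (7.003 − 5.136)/(1.036 − (-0.8416)) = 0.994.
μ = 5.136 − (-0.8416)·0.994 = 5.973.
E[T] = exp(μ + σ²/2) = exp(5.973 + 0.4943) = 643 thousand €.

E[T] ≈ 643 thousand €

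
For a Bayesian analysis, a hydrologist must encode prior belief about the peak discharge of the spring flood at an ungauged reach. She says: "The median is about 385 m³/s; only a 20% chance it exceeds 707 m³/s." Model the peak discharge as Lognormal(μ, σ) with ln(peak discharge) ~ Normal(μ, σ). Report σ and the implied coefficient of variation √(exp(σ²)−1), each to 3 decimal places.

σ ≈ 0.722, CV ≈ 0.827

If T ~ Lognormal(μ,σ) then ln T ~ Normal(μ,σ), so the p-quantile of ln T is μ + z_p·σ.
ln(385) = 5.953 and ln(707) = 6.561; z_{0.5} = 0, z_{0.8} = 0.8416.
σ = (6.561 − 5.953)/(0.8416 − (0)) = 0.722.
μ = 5.953 − (0)·0.722 = 5.953.
CV = √(exp(σ²)−1) = √(exp(0.5215)−1) = 0.827.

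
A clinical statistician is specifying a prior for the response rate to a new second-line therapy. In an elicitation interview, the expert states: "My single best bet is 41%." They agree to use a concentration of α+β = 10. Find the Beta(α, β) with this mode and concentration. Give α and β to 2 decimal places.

α = 4.28, β = 5.72

For α,β > 1 the Beta mode is (α−1)/(α+β−2). With α+β = 10, the mode is (α−1)/8.
Set (α−1)/8 = 0.41 → α = 1 + 0.41·8 = 4.28.
β = 10 − α = 5.72.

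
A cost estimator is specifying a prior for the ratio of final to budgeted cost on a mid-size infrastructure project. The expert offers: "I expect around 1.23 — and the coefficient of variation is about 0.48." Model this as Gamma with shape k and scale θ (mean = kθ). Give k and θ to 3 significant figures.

For Gamma(k, scale θ): mean = kθ, variance = kθ², so CV = 1/√k.
CV = 0.48, hence k = 1/CV² = 4.34.
Then θ = mean/k = 1.23/4.34 = 0.283.

k ≈ 4.34, θ ≈ 0.283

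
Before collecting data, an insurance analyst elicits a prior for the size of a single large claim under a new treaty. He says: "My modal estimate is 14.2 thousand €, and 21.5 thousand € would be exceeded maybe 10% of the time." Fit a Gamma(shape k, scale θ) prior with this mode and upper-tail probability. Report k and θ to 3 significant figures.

Gamma(k,θ) with k>1 has mode (k−1)θ, so θ = 14.2/(k−1).
Need P(X < 21.5) = 0.9 with θ tied to k this way. Start at k = 2, θ = 14.2: P(X<21.5) ≈ 0.447.
Too low — raise k to concentrate. Iterating converges to k ≈ 11.8.
Then θ = 14.2/(11.8−1) ≈ 1.31.

k ≈ 11.8, θ ≈ 1.31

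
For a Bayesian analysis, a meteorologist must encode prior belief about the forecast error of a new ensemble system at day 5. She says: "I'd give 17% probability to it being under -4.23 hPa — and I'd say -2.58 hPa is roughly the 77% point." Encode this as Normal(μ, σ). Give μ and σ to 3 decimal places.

μ = -3.300, σ = 0.975

For Normal(μ,σ), the p-quantile is μ + z_p·σ. Here z_{0.17} = -0.9542, z_{0.77} = 0.7388.
So -4.23 = μ − 0.9542σ and -2.58 = μ + 0.7388σ.
Subtracting: σ = (-2.58 − -4.23)/(0.7388 − (-0.9542)) = 0.975.
Then μ = -4.23 − (-0.9542)·0.975 = -3.300.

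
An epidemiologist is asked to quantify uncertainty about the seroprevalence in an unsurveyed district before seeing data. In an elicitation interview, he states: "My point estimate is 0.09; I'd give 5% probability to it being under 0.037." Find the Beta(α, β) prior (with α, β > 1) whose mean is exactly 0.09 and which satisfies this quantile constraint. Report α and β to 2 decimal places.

With mean 0.09 fixed, write α = 0.09s, β = 0.91s where s = α+β.
Need P(θ < 0.037) = 0.05 under Beta(0.09s, 0.91s). Normal approximation: (q−m)/√(m(1−m)/s) ≈ z_{0.05} = -1.64, so s ≈ 0.09·0.91·(-1.64)²/(0.037−0.09)² = 78.9.
At s = 78.9: P(θ<0.037) ≈ 0.023. Adjusting to match 0.05 gives s ≈ 56.06.
So α = 0.09·56.06 ≈ 5.05, β = 0.91·56.06 ≈ 51.02.

α ≈ 5.05, β ≈ 51.02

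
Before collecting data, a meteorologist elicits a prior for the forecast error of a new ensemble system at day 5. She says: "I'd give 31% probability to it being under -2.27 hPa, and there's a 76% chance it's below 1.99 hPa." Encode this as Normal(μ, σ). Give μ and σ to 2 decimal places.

The p-quantile of Normal(μ,σ) is μ + z_p·σ, with z_{0.31} = -0.4959 and z_{0.76} = 0.7063.
Eliminate σ: μ = (z₂·x₁ − z₁·x₂)/(z₂ − z₁) = (0.7063·-2.27 − (-0.4959)·1.99)/1.202 = -0.51.
Then σ = (x₂ − x₁)/(z₂ − z₁) = (1.99 − -2.27)/1.202 = 3.54.

μ = -0.51, σ = 3.54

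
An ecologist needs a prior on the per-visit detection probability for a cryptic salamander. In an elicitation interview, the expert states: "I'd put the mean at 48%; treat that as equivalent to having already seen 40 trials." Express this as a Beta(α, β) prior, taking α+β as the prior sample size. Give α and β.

Under the effective-sample-size interpretation, Beta(α, β) has prior mean α/(α+β) and prior sample size α+β.
So α+β = 40 and α/(α+β) = 0.48, giving α = 0.48·40 = 19.2 and β = 40 − 19.2 = 20.8.

α = 19.2, β = 20.8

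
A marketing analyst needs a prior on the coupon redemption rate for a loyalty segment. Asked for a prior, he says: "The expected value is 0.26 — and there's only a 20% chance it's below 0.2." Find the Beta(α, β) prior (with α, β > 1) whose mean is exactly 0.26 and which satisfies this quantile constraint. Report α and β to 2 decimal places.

α ≈ 10.16, β ≈ 28.91

With mean 0.26 fixed, write α = 0.26s, β = 0.74s where s = α+β.
Need P(θ < 0.2) = 0.2 under Beta(0.26s, 0.74s). Normal approximation: (q−m)/√(m(1−m)/s) ≈ z_{0.2} = -0.842, so s ≈ 0.26·0.74·(-0.842)²/(0.2−0.26)² = 37.9.
At s = 37.9: P(θ<0.2) ≈ 0.204. Adjusting to match 0.2 gives s ≈ 39.06.
So α = 0.26·39.06 ≈ 10.16, β = 0.74·39.06 ≈ 28.91.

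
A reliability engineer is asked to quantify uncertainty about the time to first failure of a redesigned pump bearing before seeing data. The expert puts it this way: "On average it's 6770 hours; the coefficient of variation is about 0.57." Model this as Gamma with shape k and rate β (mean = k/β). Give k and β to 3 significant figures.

k ≈ 3.08, β ≈ 0.000455

For Gamma(k, rate β): mean = k/β, variance = k/β², so CV = 1/√k.
CV = 0.57, hence k = 1/CV² = 3.08.
Then β = k/mean = 3.08/6770 = 0.000455.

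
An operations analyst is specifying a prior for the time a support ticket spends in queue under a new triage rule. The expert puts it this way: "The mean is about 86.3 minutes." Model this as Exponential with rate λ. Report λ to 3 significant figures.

Exponential mean = 1/λ, so λ = 1/86.3 = 0.0116.

λ ≈ 0.0116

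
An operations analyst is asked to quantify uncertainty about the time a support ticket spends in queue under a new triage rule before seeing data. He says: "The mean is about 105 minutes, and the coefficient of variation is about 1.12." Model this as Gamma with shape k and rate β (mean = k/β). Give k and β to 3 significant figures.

For Gamma(k, rate β): mean = k/β, variance = k/β², so CV = 1/√k.
CV = 1.12, hence k = 1/CV² = 0.797.
Then β = k/mean = 0.797/105 = 0.00759.

k ≈ 0.797, β ≈ 0.00759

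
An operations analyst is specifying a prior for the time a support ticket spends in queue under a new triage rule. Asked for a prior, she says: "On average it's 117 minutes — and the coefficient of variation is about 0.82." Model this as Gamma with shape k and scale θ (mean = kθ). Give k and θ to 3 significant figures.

For Gamma(k, scale θ): mean = kθ, variance = kθ², so CV = 1/√k.
CV = 0.82, hence k = 1/CV² = 1.49.
Then θ = mean/k = 117/1.49 = 78.7.

k ≈ 1.49, θ ≈ 78.7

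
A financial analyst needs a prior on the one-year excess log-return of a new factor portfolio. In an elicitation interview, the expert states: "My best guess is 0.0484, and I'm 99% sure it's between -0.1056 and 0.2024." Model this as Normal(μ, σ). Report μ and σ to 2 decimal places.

A symmetric 99% interval runs μ ± z·σ with z = 2.576.
Half-width = 0.154, so σ = 0.154/2.576 = 0.06.
μ is the stated best guess, 0.05.

μ = 0.05, σ = 0.06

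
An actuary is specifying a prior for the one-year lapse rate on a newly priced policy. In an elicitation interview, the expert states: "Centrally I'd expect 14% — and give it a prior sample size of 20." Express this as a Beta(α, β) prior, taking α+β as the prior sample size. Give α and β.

Under the effective-sample-size interpretation, Beta(α, β) has prior mean α/(α+β) and prior sample size α+β.
So α+β = 20 and α/(α+β) = 0.14, giving α = 0.14·20 = 2.8 and β = 20 − 2.8 = 17.2.

α = 2.8, β = 17.2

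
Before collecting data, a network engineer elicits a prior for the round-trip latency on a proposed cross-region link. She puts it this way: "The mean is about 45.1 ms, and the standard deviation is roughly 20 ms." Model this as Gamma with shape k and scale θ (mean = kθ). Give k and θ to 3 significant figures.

For Gamma(k, scale θ): mean = kθ, variance = kθ², so CV = 1/√k.
CV = SD/mean = 20/45.1 = 0.4435, hence k = 1/CV² = 5.09.
Then θ = mean/k = 45.1/5.09 = 8.87.

k ≈ 5.09, θ ≈ 8.87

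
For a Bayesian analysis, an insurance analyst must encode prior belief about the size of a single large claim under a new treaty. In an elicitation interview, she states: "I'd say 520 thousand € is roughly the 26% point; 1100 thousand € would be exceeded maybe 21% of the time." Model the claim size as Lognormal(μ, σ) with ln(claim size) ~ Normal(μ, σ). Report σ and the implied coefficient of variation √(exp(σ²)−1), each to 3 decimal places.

If T ~ Lognormal(μ,σ) then ln T ~ Normal(μ,σ), so the p-quantile of ln T is μ + z_p·σ.
ln(520) = 6.254 and ln(1100) = 7.003; z_{0.26} = -0.6433, z_{0.79} = 0.8064.
σ = (7.003 − 6.254)/(0.8064 − (-0.6433)) = 0.517.
μ = 6.254 − (-0.6433)·0.517 = 6.586.
CV = √(exp(σ²)−1) = √(exp(0.2671)−1) = 0.553.

σ ≈ 0.517, CV ≈ 0.553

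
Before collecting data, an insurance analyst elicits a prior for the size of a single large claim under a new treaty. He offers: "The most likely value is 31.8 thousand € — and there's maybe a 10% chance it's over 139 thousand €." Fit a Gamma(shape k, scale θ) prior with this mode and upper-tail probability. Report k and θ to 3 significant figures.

k ≈ 1.83, θ ≈ 38.2

Gamma(k,θ) with k>1 has mode (k−1)θ, so θ = 31.8/(k−1).
Need P(X < 139) = 0.9 with θ tied to k this way. Start at k = 2, θ = 31.8: P(X<139) ≈ 0.932.
Too high — lower k to spread out. Iterating converges to k ≈ 1.83.
Then θ = 31.8/(1.83−1) ≈ 38.2.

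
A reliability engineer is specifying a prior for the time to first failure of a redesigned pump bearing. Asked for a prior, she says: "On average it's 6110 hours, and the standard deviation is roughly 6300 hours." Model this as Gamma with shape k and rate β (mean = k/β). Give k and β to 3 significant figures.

For Gamma(k, rate β): mean = k/β, variance = k/β², so CV = 1/√k.
CV = SD/mean = 6300/6110 = 1.031, hence k = 1/CV² = 0.941.
Then β = k/mean = 0.941/6110 = 0.000154.

k ≈ 0.941, β ≈ 0.000154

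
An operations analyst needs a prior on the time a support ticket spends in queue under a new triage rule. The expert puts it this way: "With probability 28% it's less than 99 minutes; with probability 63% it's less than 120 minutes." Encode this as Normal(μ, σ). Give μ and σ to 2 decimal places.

μ = 112.38, σ = 22.96

The p-quantile of Normal(μ,σ) is μ + z_p·σ, with z_{0.28} = -0.5828 and z_{0.63} = 0.3319.
Eliminate σ: μ = (z₂·x₁ − z₁·x₂)/(z₂ − z₁) = (0.3319·99 − (-0.5828)·120)/0.9147 = 112.38.
Then σ = (x₂ − x₁)/(z₂ − z₁) = (120 − 99)/0.9147 = 22.96.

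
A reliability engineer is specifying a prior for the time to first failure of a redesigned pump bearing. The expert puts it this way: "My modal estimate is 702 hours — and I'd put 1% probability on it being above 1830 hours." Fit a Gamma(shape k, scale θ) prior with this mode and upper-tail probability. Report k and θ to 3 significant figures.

Gamma(k,θ) with k>1 has mode (k−1)θ, so θ = 702/(k−1).
Need P(X < 1830) = 0.99 with θ tied to k this way. Start at k = 2, θ = 702: P(X<1830) ≈ 0.734.
Too low — raise k to concentrate. Iterating converges to k ≈ 6.07.
Then θ = 702/(6.07−1) ≈ 139.

k ≈ 6.07, θ ≈ 139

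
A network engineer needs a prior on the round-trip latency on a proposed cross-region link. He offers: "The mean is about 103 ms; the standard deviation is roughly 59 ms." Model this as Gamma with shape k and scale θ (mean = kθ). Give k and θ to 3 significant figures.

For Gamma(k, scale θ): mean = kθ, variance = kθ², so CV = 1/√k.
CV = SD/mean = 59/103 = 0.5728, hence k = 1/CV² = 3.05.
Then θ = mean/k = 103/3.05 = 33.8.

k ≈ 3.05, θ ≈ 33.8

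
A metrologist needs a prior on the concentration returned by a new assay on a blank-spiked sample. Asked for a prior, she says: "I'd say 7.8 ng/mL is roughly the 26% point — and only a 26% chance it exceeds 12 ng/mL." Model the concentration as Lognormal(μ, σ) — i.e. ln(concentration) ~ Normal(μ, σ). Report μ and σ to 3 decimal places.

If T ~ Lognormal(μ,σ) then ln T ~ Normal(μ,σ), so the p-quantile of ln T is μ + z_p·σ.
ln(7.8) = 2.054 and ln(12) = 2.485; z_{0.26} = -0.6433, z_{0.74} = 0.6433.
σ = (2.485 − 2.054)/(0.6433 − (-0.6433)) = 0.335.
μ = 2.054 − (-0.6433)·0.335 = 2.270.

μ ≈ 2.270, σ ≈ 0.335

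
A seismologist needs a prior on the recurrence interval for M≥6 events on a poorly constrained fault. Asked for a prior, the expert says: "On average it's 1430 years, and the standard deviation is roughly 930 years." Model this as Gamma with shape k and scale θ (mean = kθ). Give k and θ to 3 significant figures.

k ≈ 2.36, θ ≈ 605

For Gamma(k, scale θ): mean = kθ, variance = kθ², so CV = 1/√k.
CV = SD/mean = 930/1430 = 0.6503, hence k = 1/CV² = 2.36.
Then θ = mean/k = 1430/2.36 = 605.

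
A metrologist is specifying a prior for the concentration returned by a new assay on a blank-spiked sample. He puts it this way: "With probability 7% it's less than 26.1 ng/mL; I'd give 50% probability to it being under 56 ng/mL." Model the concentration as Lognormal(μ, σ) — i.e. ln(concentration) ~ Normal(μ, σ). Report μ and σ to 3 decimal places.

μ ≈ 4.025, σ ≈ 0.517

If T ~ Lognormal(μ,σ) then ln T ~ Normal(μ,σ), so the p-quantile of ln T is μ + z_p·σ.
ln(26.1) = 3.262 and ln(56) = 4.025; z_{0.07} = -1.476, z_{0.5} = 0.
σ = (4.025 − 3.262)/(0 − (-1.476)) = 0.517.
μ = 3.262 − (-1.476)·0.517 = 4.025.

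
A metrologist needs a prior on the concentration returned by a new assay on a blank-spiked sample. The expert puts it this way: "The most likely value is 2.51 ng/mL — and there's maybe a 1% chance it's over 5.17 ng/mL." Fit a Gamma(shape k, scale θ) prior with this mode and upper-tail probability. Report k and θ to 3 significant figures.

k ≈ 10.4, θ ≈ 0.268

Gamma(k,θ) with k>1 has mode (k−1)θ, so θ = 2.51/(k−1).
Need P(X < 5.17) = 0.99 with θ tied to k this way. Start at k = 2, θ = 2.51: P(X<5.17) ≈ 0.610.
Too low — raise k to concentrate. Iterating converges to k ≈ 10.4.
Then θ = 2.51/(10.4−1) ≈ 0.268.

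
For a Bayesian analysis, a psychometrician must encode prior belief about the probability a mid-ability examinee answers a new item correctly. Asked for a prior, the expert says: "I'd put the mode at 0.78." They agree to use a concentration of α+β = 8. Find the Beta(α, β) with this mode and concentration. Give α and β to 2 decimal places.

α = 5.68, β = 2.32

For α,β > 1 the Beta mode is (α−1)/(α+β−2). With α+β = 8, the mode is (α−1)/6.
Set (α−1)/6 = 0.78 → α = 1 + 0.78·6 = 5.68.
β = 8 − α = 2.32.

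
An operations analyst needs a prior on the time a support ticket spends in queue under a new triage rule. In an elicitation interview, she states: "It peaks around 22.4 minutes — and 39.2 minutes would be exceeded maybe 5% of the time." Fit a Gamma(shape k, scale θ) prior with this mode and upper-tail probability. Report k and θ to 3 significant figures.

Gamma(k,θ) with k>1 has mode (k−1)θ, so θ = 22.4/(k−1).
Need P(X < 39.2) = 0.95 with θ tied to k this way. Start at k = 2, θ = 22.4: P(X<39.2) ≈ 0.522.
Too low — raise k to concentrate. Iterating converges to k ≈ 9.91.
Then θ = 22.4/(9.91−1) ≈ 2.51.

k ≈ 9.91, θ ≈ 2.51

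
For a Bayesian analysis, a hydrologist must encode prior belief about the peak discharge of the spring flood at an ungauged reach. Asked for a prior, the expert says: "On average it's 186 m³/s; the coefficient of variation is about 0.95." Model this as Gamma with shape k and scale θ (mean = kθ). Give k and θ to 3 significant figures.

For Gamma(k, scale θ): mean = kθ, variance = kθ², so CV = 1/√k.
CV = 0.95, hence k = 1/CV² = 1.11.
Then θ = mean/k = 186/1.11 = 168.

k ≈ 1.11, θ ≈ 168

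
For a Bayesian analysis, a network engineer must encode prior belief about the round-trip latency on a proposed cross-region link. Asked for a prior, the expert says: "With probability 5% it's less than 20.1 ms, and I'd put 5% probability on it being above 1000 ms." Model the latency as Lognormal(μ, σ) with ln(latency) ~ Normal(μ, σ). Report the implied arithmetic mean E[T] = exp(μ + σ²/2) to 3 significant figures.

If T ~ Lognormal(μ,σ) then ln T ~ Normal(μ,σ), so the p-quantile of ln T is μ + z_p·σ.
ln(20.1) = 3.001 and ln(1000) = 6.908; z_{0.05} = -1.645, z_{0.95} = 1.645.
σ = (6.908 − 3.001)/(1.645 − (-1.645)) = 1.188.
μ = 3.001 − (-1.645)·1.188 = 4.954.
E[T] = exp(μ + σ²/2) = exp(4.954 + 0.7053) = 287 ms.

E[T] ≈ 287 ms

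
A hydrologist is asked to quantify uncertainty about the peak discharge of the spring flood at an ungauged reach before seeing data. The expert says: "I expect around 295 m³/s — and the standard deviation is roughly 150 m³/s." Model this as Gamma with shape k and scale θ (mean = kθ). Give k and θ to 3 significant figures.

k ≈ 3.87, θ ≈ 76.3

For Gamma(k, scale θ): mean = kθ, variance = kθ², so CV = 1/√k.
CV = SD/mean = 150/295 = 0.5085, hence k = 1/CV² = 3.87.
Then θ = mean/k = 295/3.87 = 76.3.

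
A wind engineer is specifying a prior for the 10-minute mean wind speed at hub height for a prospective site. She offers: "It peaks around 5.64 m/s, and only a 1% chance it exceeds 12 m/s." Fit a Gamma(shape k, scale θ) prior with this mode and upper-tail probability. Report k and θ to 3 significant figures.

k ≈ 9.51, θ ≈ 0.662

Gamma(k,θ) with k>1 has mode (k−1)θ, so θ = 5.64/(k−1).
Need P(X < 12) = 0.99 with θ tied to k this way. Start at k = 2, θ = 5.64: P(X<12) ≈ 0.627.
Too low — raise k to concentrate. Iterating converges to k ≈ 9.51.
Then θ = 5.64/(9.51−1) ≈ 0.662.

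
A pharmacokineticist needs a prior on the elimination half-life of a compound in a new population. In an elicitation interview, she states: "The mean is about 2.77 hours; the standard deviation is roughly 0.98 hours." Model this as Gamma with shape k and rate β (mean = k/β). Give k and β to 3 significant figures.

For Gamma(k, rate β): mean = k/β, variance = k/β², so CV = 1/√k.
CV = SD/mean = 0.98/2.77 = 0.3538, hence k = 1/CV² = 7.99.
Then β = k/mean = 7.99/2.77 = 2.88.

k ≈ 7.99, β ≈ 2.88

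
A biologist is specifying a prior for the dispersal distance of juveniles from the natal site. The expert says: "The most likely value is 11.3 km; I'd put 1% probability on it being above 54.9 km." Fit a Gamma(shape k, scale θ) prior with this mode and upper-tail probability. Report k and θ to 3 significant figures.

k ≈ 2.58, θ ≈ 7.14

Gamma(k,θ) with k>1 has mode (k−1)θ, so θ = 11.3/(k−1).
Need P(X < 54.9) = 0.99 with θ tied to k this way. Start at k = 2, θ = 11.3: P(X<54.9) ≈ 0.955.
Too low — raise k to concentrate. Iterating converges to k ≈ 2.58.
Then θ = 11.3/(2.58−1) ≈ 7.14.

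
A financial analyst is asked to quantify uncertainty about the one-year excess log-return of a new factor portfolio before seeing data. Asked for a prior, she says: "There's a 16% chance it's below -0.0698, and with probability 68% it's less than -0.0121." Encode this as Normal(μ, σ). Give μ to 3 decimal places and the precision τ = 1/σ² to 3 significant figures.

μ = -0.031, τ = 642

For Normal(μ,σ), the p-quantile is μ + z_p·σ. Here z_{0.16} = -0.9945, z_{0.68} = 0.4677.
So -0.0698 = μ − 0.9945σ and -0.0121 = μ + 0.4677σ.
Subtracting: σ = (-0.0121 − -0.0698)/(0.4677 − (-0.9945)) = 0.039.
Then μ = -0.0698 − (-0.9945)·0.039 = -0.031.
Precision τ = 1/σ² = 1/0.03946² = 642.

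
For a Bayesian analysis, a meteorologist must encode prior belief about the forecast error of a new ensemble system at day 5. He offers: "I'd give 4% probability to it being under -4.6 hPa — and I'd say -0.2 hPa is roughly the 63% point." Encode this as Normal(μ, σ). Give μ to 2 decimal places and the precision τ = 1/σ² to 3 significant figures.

For Normal(μ,σ), the p-quantile is μ + z_p·σ. Here z_{0.04} = -1.751, z_{0.63} = 0.3319.
So -4.6 = μ − 1.751σ and -0.2 = μ + 0.3319σ.
Subtracting: σ = (-0.2 − -4.6)/(0.3319 − (-1.751)) = 2.11.
Then μ = -4.6 − (-1.751)·2.11 = -0.90.
Precision τ = 1/σ² = 1/2.113² = 0.224.

μ = -0.90, τ = 0.224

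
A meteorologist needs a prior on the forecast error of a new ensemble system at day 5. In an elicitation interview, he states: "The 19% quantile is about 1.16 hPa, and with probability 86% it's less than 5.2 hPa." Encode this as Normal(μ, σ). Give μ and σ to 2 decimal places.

μ = 2.97, σ = 2.06

The p-quantile of Normal(μ,σ) is μ + z_p·σ, with z_{0.19} = -0.8779 and z_{0.86} = 1.08.
Eliminate σ: μ = (z₂·x₁ − z₁·x₂)/(z₂ − z₁) = (1.08·1.16 − (-0.8779)·5.2)/1.958 = 2.97.
Then σ = (x₂ − x₁)/(z₂ − z₁) = (5.2 − 1.16)/1.958 = 2.06.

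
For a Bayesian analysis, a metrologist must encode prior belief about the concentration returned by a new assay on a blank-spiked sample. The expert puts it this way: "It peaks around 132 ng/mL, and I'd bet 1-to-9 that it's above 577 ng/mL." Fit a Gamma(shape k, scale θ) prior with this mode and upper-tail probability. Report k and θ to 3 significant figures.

k ≈ 1.83, θ ≈ 159

Gamma(k,θ) with k>1 has mode (k−1)θ, so θ = 132/(k−1).
Need P(X < 577) = 0.9 with θ tied to k this way. Start at k = 2, θ = 132: P(X<577) ≈ 0.932.
Too high — lower k to spread out. Iterating converges to k ≈ 1.83.
Then θ = 132/(1.83−1) ≈ 159.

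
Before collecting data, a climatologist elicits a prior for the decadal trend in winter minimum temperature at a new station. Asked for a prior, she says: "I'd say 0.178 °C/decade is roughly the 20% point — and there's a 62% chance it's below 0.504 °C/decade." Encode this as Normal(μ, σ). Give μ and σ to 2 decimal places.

μ = 0.42, σ = 0.28

For Normal(μ,σ), the p-quantile is μ + z_p·σ. Here z_{0.2} = -0.8416, z_{0.62} = 0.3055.
So 0.178 = μ − 0.8416σ and 0.504 = μ + 0.3055σ.
Subtracting: σ = (0.504 − 0.178)/(0.3055 − (-0.8416)) = 0.28.
Then μ = 0.178 − (-0.8416)·0.28 = 0.42.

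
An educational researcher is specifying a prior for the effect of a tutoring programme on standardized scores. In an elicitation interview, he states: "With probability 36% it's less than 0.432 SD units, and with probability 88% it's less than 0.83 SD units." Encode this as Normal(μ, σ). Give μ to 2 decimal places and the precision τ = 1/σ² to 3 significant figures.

μ = 0.53, τ = 14.8

The p-quantile of Normal(μ,σ) is μ + z_p·σ, with z_{0.36} = -0.3585 and z_{0.88} = 1.175.
Eliminate σ: μ = (z₂·x₁ − z₁·x₂)/(z₂ − z₁) = (1.175·0.432 − (-0.3585)·0.83)/1.533 = 0.53.
Then σ = (x₂ − x₁)/(z₂ − z₁) = (0.83 − 0.432)/1.533 = 0.26.
Precision τ = 1/σ² = 1/0.2595² = 14.8.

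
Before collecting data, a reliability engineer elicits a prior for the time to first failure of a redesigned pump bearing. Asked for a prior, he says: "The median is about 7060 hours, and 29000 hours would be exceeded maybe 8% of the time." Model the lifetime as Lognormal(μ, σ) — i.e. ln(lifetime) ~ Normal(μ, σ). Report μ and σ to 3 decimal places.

μ ≈ 8.862, σ ≈ 1.006

If T ~ Lognormal(μ,σ) then ln T ~ Normal(μ,σ), so the p-quantile of ln T is μ + z_p·σ.
ln(7060) = 8.862 and ln(29000) = 10.28; z_{0.5} = 0, z_{0.92} = 1.405.
σ = (10.28 − 8.862)/(1.405 − (0)) = 1.006.
μ = 8.862 − (0)·1.006 = 8.862.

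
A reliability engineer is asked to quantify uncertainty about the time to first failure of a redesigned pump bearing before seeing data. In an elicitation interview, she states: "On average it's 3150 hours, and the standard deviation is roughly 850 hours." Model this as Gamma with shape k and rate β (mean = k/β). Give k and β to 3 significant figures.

For Gamma(k, rate β): mean = k/β, variance = k/β², so CV = 1/√k.
CV = SD/mean = 850/3150 = 0.2698, hence k = 1/CV² = 13.7.
Then β = k/mean = 13.7/3150 = 0.00436.

k ≈ 13.7, β ≈ 0.00436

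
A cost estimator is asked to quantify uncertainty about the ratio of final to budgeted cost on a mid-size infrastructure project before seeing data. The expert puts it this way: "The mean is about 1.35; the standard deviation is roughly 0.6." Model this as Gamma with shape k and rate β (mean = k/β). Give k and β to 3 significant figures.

For Gamma(k, rate β): mean = k/β, variance = k/β², so CV = 1/√k.
CV = SD/mean = 0.6/1.35 = 0.4444, hence k = 1/CV² = 5.06.
Then β = k/mean = 5.06/1.35 = 3.75.

k ≈ 5.06, β ≈ 3.75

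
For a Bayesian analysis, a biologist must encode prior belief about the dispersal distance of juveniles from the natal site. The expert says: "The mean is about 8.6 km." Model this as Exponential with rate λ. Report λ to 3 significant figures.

λ ≈ 0.116

Exponential mean = 1/λ, so λ = 1/8.6 = 0.116.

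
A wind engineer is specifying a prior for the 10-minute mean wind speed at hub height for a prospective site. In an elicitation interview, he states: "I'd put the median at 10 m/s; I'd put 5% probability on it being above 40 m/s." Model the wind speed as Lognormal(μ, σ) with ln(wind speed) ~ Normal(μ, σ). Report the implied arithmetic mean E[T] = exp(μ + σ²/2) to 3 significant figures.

E[T] ≈ 14.3 m/s

If T ~ Lognormal(μ,σ) then ln T ~ Normal(μ,σ), so the p-quantile of ln T is μ + z_p·σ.
ln(10) = 2.303 and ln(40) = 3.689; z_{0.5} = 0, z_{0.95} = 1.645.
σ = (3.689 − 2.303)/(1.645 − (0)) = 0.843.
μ = 2.303 − (0)·0.843 = 2.303.
E[T] = exp(μ + σ²/2) = exp(2.303 + 0.3552) = 14.3 m/s.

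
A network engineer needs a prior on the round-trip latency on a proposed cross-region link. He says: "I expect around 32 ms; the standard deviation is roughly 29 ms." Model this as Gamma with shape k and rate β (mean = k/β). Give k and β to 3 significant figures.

For Gamma(k, rate β): mean = k/β, variance = k/β², so CV = 1/√k.
CV = SD/mean = 29/32 = 0.9062, hence k = 1/CV² = 1.22.
Then β = k/mean = 1.22/32 = 0.038.

k ≈ 1.22, β ≈ 0.038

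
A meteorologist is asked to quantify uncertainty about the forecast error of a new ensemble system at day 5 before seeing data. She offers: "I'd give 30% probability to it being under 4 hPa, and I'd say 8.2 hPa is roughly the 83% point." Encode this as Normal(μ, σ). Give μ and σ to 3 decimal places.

μ = 5.490, σ = 2.841

For Normal(μ,σ), the p-quantile is μ + z_p·σ. Here z_{0.3} = -0.5244, z_{0.83} = 0.9542.
So 4 = μ − 0.5244σ and 8.2 = μ + 0.9542σ.
Subtracting: σ = (8.2 − 4)/(0.9542 − (-0.5244)) = 2.841.
Then μ = 4 − (-0.5244)·2.841 = 5.490.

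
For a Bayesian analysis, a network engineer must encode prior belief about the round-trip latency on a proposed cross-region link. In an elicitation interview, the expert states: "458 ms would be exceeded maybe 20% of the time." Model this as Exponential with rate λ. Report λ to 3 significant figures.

P(T > 458.0) = e^(−λ·458.0) = 0.2, so λ = −ln(0.2)/458.0 = 0.00351.

λ ≈ 0.00351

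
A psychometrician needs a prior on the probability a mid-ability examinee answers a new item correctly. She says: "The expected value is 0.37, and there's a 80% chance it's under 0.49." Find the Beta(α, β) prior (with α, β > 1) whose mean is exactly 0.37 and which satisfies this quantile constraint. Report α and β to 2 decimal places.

With mean 0.37 fixed, write α = 0.37s, β = 0.63s where s = α+β.
Need P(θ < 0.49) = 0.8 under Beta(0.37s, 0.63s). Normal approximation: (q−m)/√(m(1−m)/s) ≈ z_{0.8} = 0.842, so s ≈ 0.37·0.63·(0.842)²/(0.49−0.37)² = 11.5.
At s = 11.5: P(θ<0.49) ≈ 0.803. Adjusting to match 0.8 gives s ≈ 11.12.
So α = 0.37·11.12 ≈ 4.11, β = 0.63·11.12 ≈ 7.00.

α ≈ 4.11, β ≈ 7.00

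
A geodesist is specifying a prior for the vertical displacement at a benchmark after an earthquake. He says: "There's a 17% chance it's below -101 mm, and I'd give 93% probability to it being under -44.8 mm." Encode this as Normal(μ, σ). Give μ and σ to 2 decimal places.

For Normal(μ,σ), the p-quantile is μ + z_p·σ. Here z_{0.17} = -0.9542, z_{0.93} = 1.476.
So -101 = μ − 0.9542σ and -44.8 = μ + 1.476σ.
Subtracting: σ = (-44.8 − -101)/(1.476 − (-0.9542)) = 23.13.
Then μ = -101 − (-0.9542)·23.13 = -78.93.

μ = -78.93, σ = 23.13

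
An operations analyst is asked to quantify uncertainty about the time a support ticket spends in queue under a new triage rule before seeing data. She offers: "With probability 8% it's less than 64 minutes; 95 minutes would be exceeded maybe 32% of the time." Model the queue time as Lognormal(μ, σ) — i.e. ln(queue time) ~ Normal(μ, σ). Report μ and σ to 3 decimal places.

μ ≈ 4.455, σ ≈ 0.211

If T ~ Lognormal(μ,σ) then ln T ~ Normal(μ,σ), so the p-quantile of ln T is μ + z_p·σ.
ln(64) = 4.159 and ln(95) = 4.554; z_{0.08} = -1.405, z_{0.68} = 0.4677.
σ = (4.554 − 4.159)/(0.4677 − (-1.405)) = 0.211.
μ = 4.159 − (-1.405)·0.211 = 4.455.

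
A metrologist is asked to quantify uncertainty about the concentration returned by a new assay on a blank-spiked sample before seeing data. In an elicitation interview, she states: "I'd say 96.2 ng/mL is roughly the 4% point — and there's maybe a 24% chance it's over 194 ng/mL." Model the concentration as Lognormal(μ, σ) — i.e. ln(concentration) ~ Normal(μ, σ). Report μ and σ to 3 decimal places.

If T ~ Lognormal(μ,σ) then ln T ~ Normal(μ,σ), so the p-quantile of ln T is μ + z_p·σ.
ln(96.2) = 4.566 and ln(194) = 5.268; z_{0.04} = -1.751, z_{0.76} = 0.7063.
σ = (5.268 − 4.566)/(0.7063 − (-1.751)) = 0.285.
μ = 4.566 − (-1.751)·0.285 = 5.066.

μ ≈ 5.066, σ ≈ 0.285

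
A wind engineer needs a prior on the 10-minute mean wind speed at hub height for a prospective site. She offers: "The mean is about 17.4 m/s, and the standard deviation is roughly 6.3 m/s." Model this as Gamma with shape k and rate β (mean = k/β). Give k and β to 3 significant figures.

For Gamma(k, rate β): mean = k/β, variance = k/β², so CV = 1/√k.
CV = SD/mean = 6.3/17.4 = 0.3621, hence k = 1/CV² = 7.63.
Then β = k/mean = 7.63/17.4 = 0.438.

k ≈ 7.63, β ≈ 0.438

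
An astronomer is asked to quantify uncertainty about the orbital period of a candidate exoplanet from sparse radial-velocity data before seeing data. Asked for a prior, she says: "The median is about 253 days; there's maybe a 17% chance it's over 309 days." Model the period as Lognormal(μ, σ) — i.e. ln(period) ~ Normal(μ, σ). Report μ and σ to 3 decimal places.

If T ~ Lognormal(μ,σ) then ln T ~ Normal(μ,σ), so the p-quantile of ln T is μ + z_p·σ.
ln(253) = 5.533 and ln(309) = 5.733; z_{0.5} = 0, z_{0.83} = 0.9542.
σ = (5.733 − 5.533)/(0.9542 − (0)) = 0.210.
μ = 5.533 − (0)·0.210 = 5.533.

μ ≈ 5.533, σ ≈ 0.210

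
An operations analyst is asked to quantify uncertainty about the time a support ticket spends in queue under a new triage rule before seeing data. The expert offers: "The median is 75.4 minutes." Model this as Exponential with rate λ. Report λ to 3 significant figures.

Exponential median = ln 2 / λ, so λ = ln 2 / 75.4 = 0.00919.

λ ≈ 0.00919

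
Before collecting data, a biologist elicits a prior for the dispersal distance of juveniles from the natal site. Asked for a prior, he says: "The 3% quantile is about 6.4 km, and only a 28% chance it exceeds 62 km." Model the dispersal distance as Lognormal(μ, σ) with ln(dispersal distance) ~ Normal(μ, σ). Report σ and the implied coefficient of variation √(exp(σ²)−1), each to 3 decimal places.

σ ≈ 0.922, CV ≈ 1.157

If T ~ Lognormal(μ,σ) then ln T ~ Normal(μ,σ), so the p-quantile of ln T is μ + z_p·σ.
ln(6.4) = 1.856 and ln(62) = 4.127; z_{0.03} = -1.881, z_{0.72} = 0.5828.
σ = (4.127 − 1.856)/(0.5828 − (-1.881)) = 0.922.
μ = 1.856 − (-1.881)·0.922 = 3.590.
CV = √(exp(σ²)−1) = √(exp(0.8496)−1) = 1.157.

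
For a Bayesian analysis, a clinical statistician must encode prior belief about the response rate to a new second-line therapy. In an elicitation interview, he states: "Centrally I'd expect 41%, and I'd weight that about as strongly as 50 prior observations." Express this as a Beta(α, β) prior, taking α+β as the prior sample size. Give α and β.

α = 20.5, β = 29.5

Under the effective-sample-size interpretation, Beta(α, β) has prior mean α/(α+β) and prior sample size α+β.
So α+β = 50 and α/(α+β) = 0.41, giving α = 0.41·50 = 20.5 and β = 50 − 20.5 = 29.5.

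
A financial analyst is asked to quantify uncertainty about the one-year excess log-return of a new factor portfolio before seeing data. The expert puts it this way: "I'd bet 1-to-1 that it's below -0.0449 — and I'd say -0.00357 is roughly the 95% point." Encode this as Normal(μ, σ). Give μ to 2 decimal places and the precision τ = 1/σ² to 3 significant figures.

μ = -0.04, τ = 1580

For Normal(μ,σ), the p-quantile is μ + z_p·σ. Here z_{0.5} = 0, z_{0.95} = 1.645.
So -0.0449 = μ + 0σ and -0.00357 = μ + 1.645σ.
Subtracting: σ = (-0.00357 − -0.0449)/(1.645 − (0)) = 0.03.
Then μ = -0.0449 − (0)·0.03 = -0.04.
Precision τ = 1/σ² = 1/0.02513² = 1580.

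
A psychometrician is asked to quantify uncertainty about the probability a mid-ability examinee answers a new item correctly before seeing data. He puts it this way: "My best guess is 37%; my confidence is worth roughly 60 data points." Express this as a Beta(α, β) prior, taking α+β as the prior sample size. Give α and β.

Under the effective-sample-size interpretation, Beta(α, β) has prior mean α/(α+β) and prior sample size α+β.
So α+β = 60 and α/(α+β) = 0.37, giving α = 0.37·60 = 22.2 and β = 60 − 22.2 = 37.8.

α = 22.2, β = 37.8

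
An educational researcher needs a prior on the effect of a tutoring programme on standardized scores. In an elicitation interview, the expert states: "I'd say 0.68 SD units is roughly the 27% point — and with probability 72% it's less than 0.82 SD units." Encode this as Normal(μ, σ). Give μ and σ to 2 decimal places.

μ = 0.75, σ = 0.12

The p-quantile of Normal(μ,σ) is μ + z_p·σ, with z_{0.27} = -0.6128 and z_{0.72} = 0.5828.
Eliminate σ: μ = (z₂·x₁ − z₁·x₂)/(z₂ − z₁) = (0.5828·0.68 − (-0.6128)·0.82)/1.196 = 0.75.
Then σ = (x₂ − x₁)/(z₂ − z₁) = (0.82 − 0.68)/1.196 = 0.12.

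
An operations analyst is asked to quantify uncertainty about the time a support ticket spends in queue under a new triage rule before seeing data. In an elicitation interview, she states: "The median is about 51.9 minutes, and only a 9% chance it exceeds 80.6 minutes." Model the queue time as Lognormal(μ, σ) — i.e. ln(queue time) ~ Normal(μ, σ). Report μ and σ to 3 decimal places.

If T ~ Lognormal(μ,σ) then ln T ~ Normal(μ,σ), so the p-quantile of ln T is μ + z_p·σ.
ln(51.9) = 3.949 and ln(80.6) = 4.389; z_{0.5} = 0, z_{0.91} = 1.341.
σ = (4.389 − 3.949)/(1.341 − (0)) = 0.328.
μ = 3.949 − (0)·0.328 = 3.949.

μ ≈ 3.949, σ ≈ 0.328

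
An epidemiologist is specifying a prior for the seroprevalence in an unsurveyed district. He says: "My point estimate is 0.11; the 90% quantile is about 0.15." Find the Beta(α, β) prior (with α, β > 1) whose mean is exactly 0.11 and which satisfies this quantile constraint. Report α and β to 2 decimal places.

α ≈ 11.74, β ≈ 95.00

With mean 0.11 fixed, write α = 0.11s, β = 0.89s where s = α+β.
Need P(θ < 0.15) = 0.9 under Beta(0.11s, 0.89s). Normal approximation: (q−m)/√(m(1−m)/s) ≈ z_{0.9} = 1.28, so s ≈ 0.11·0.89·(1.28)²/(0.15−0.11)² = 100.5.
At s = 100.5: P(θ<0.15) ≈ 0.894. Adjusting to match 0.9 gives s ≈ 106.74.
So α = 0.11·106.74 ≈ 11.74, β = 0.89·106.74 ≈ 95.00.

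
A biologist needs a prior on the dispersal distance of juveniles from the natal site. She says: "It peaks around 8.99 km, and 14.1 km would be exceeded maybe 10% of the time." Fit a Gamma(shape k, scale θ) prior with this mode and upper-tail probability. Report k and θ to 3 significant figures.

Gamma(k,θ) with k>1 has mode (k−1)θ, so θ = 8.99/(k−1).
Need P(X < 14.1) = 0.9 with θ tied to k this way. Start at k = 2, θ = 8.99: P(X<14.1) ≈ 0.465.
Too low — raise k to concentrate. Iterating converges to k ≈ 10.2.
Then θ = 8.99/(10.2−1) ≈ 0.972.

k ≈ 10.2, θ ≈ 0.972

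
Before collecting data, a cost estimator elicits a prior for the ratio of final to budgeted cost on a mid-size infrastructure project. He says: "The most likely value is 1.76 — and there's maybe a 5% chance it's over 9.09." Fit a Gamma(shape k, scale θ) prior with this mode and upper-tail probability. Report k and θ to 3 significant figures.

k ≈ 1.88, θ ≈ 2

Gamma(k,θ) with k>1 has mode (k−1)θ, so θ = 1.76/(k−1).
Need P(X < 9.09) = 0.95 with θ tied to k this way. Start at k = 2, θ = 1.76: P(X<9.09) ≈ 0.965.
Too high — lower k to spread out. Iterating converges to k ≈ 1.88.
Then θ = 1.76/(1.88−1) ≈ 2.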